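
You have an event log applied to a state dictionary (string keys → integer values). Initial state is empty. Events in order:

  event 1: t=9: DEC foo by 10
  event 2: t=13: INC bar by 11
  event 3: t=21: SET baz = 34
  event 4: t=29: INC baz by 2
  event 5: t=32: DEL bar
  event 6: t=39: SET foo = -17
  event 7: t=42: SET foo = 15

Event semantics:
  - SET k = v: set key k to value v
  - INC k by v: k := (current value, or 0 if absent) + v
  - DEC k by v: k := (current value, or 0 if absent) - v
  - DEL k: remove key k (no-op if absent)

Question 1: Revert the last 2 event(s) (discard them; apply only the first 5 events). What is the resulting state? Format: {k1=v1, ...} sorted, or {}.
Answer: {baz=36, foo=-10}

Derivation:
Keep first 5 events (discard last 2):
  after event 1 (t=9: DEC foo by 10): {foo=-10}
  after event 2 (t=13: INC bar by 11): {bar=11, foo=-10}
  after event 3 (t=21: SET baz = 34): {bar=11, baz=34, foo=-10}
  after event 4 (t=29: INC baz by 2): {bar=11, baz=36, foo=-10}
  after event 5 (t=32: DEL bar): {baz=36, foo=-10}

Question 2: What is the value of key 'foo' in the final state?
Answer: 15

Derivation:
Track key 'foo' through all 7 events:
  event 1 (t=9: DEC foo by 10): foo (absent) -> -10
  event 2 (t=13: INC bar by 11): foo unchanged
  event 3 (t=21: SET baz = 34): foo unchanged
  event 4 (t=29: INC baz by 2): foo unchanged
  event 5 (t=32: DEL bar): foo unchanged
  event 6 (t=39: SET foo = -17): foo -10 -> -17
  event 7 (t=42: SET foo = 15): foo -17 -> 15
Final: foo = 15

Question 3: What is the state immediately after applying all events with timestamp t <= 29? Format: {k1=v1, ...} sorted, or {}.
Apply events with t <= 29 (4 events):
  after event 1 (t=9: DEC foo by 10): {foo=-10}
  after event 2 (t=13: INC bar by 11): {bar=11, foo=-10}
  after event 3 (t=21: SET baz = 34): {bar=11, baz=34, foo=-10}
  after event 4 (t=29: INC baz by 2): {bar=11, baz=36, foo=-10}

Answer: {bar=11, baz=36, foo=-10}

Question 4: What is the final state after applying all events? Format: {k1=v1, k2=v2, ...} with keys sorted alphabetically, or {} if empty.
  after event 1 (t=9: DEC foo by 10): {foo=-10}
  after event 2 (t=13: INC bar by 11): {bar=11, foo=-10}
  after event 3 (t=21: SET baz = 34): {bar=11, baz=34, foo=-10}
  after event 4 (t=29: INC baz by 2): {bar=11, baz=36, foo=-10}
  after event 5 (t=32: DEL bar): {baz=36, foo=-10}
  after event 6 (t=39: SET foo = -17): {baz=36, foo=-17}
  after event 7 (t=42: SET foo = 15): {baz=36, foo=15}

Answer: {baz=36, foo=15}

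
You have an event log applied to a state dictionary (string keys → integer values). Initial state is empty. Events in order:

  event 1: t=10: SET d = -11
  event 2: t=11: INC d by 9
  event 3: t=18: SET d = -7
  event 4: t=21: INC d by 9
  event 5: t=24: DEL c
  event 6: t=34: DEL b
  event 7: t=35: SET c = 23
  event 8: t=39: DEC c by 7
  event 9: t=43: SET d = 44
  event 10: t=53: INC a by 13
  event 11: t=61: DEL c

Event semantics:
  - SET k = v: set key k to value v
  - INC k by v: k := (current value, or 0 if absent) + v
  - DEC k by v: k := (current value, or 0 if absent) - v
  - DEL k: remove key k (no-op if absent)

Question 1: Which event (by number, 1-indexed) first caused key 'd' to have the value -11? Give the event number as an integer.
Looking for first event where d becomes -11:
  event 1: d (absent) -> -11  <-- first match

Answer: 1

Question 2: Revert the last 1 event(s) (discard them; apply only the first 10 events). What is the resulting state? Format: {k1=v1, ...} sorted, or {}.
Answer: {a=13, c=16, d=44}

Derivation:
Keep first 10 events (discard last 1):
  after event 1 (t=10: SET d = -11): {d=-11}
  after event 2 (t=11: INC d by 9): {d=-2}
  after event 3 (t=18: SET d = -7): {d=-7}
  after event 4 (t=21: INC d by 9): {d=2}
  after event 5 (t=24: DEL c): {d=2}
  after event 6 (t=34: DEL b): {d=2}
  after event 7 (t=35: SET c = 23): {c=23, d=2}
  after event 8 (t=39: DEC c by 7): {c=16, d=2}
  after event 9 (t=43: SET d = 44): {c=16, d=44}
  after event 10 (t=53: INC a by 13): {a=13, c=16, d=44}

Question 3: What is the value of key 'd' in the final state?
Track key 'd' through all 11 events:
  event 1 (t=10: SET d = -11): d (absent) -> -11
  event 2 (t=11: INC d by 9): d -11 -> -2
  event 3 (t=18: SET d = -7): d -2 -> -7
  event 4 (t=21: INC d by 9): d -7 -> 2
  event 5 (t=24: DEL c): d unchanged
  event 6 (t=34: DEL b): d unchanged
  event 7 (t=35: SET c = 23): d unchanged
  event 8 (t=39: DEC c by 7): d unchanged
  event 9 (t=43: SET d = 44): d 2 -> 44
  event 10 (t=53: INC a by 13): d unchanged
  event 11 (t=61: DEL c): d unchanged
Final: d = 44

Answer: 44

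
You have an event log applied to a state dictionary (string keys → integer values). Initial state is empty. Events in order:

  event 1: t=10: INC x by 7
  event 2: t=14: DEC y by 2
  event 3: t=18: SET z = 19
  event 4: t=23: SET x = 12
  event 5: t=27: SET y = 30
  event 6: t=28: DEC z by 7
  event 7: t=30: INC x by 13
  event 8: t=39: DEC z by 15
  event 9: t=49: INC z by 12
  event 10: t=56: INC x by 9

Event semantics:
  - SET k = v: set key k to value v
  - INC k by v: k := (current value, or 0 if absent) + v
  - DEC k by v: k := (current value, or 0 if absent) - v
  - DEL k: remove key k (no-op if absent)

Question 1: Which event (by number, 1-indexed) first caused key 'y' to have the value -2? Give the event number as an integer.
Looking for first event where y becomes -2:
  event 2: y (absent) -> -2  <-- first match

Answer: 2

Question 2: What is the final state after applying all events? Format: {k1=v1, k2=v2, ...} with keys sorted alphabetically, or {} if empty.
Answer: {x=34, y=30, z=9}

Derivation:
  after event 1 (t=10: INC x by 7): {x=7}
  after event 2 (t=14: DEC y by 2): {x=7, y=-2}
  after event 3 (t=18: SET z = 19): {x=7, y=-2, z=19}
  after event 4 (t=23: SET x = 12): {x=12, y=-2, z=19}
  after event 5 (t=27: SET y = 30): {x=12, y=30, z=19}
  after event 6 (t=28: DEC z by 7): {x=12, y=30, z=12}
  after event 7 (t=30: INC x by 13): {x=25, y=30, z=12}
  after event 8 (t=39: DEC z by 15): {x=25, y=30, z=-3}
  after event 9 (t=49: INC z by 12): {x=25, y=30, z=9}
  after event 10 (t=56: INC x by 9): {x=34, y=30, z=9}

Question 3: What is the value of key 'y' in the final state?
Answer: 30

Derivation:
Track key 'y' through all 10 events:
  event 1 (t=10: INC x by 7): y unchanged
  event 2 (t=14: DEC y by 2): y (absent) -> -2
  event 3 (t=18: SET z = 19): y unchanged
  event 4 (t=23: SET x = 12): y unchanged
  event 5 (t=27: SET y = 30): y -2 -> 30
  event 6 (t=28: DEC z by 7): y unchanged
  event 7 (t=30: INC x by 13): y unchanged
  event 8 (t=39: DEC z by 15): y unchanged
  event 9 (t=49: INC z by 12): y unchanged
  event 10 (t=56: INC x by 9): y unchanged
Final: y = 30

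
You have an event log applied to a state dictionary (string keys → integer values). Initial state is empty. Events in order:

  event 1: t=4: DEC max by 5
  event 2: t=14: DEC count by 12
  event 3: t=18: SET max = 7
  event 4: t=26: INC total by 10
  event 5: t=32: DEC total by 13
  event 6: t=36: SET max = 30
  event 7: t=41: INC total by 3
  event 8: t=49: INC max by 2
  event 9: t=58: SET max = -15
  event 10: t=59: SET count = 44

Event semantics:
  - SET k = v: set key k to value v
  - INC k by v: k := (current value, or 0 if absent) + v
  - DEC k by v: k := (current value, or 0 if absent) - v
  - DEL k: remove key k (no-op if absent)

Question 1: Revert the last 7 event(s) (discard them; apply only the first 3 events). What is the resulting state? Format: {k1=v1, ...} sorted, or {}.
Keep first 3 events (discard last 7):
  after event 1 (t=4: DEC max by 5): {max=-5}
  after event 2 (t=14: DEC count by 12): {count=-12, max=-5}
  after event 3 (t=18: SET max = 7): {count=-12, max=7}

Answer: {count=-12, max=7}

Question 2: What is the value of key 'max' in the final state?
Track key 'max' through all 10 events:
  event 1 (t=4: DEC max by 5): max (absent) -> -5
  event 2 (t=14: DEC count by 12): max unchanged
  event 3 (t=18: SET max = 7): max -5 -> 7
  event 4 (t=26: INC total by 10): max unchanged
  event 5 (t=32: DEC total by 13): max unchanged
  event 6 (t=36: SET max = 30): max 7 -> 30
  event 7 (t=41: INC total by 3): max unchanged
  event 8 (t=49: INC max by 2): max 30 -> 32
  event 9 (t=58: SET max = -15): max 32 -> -15
  event 10 (t=59: SET count = 44): max unchanged
Final: max = -15

Answer: -15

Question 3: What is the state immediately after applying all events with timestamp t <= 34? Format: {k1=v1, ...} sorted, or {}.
Apply events with t <= 34 (5 events):
  after event 1 (t=4: DEC max by 5): {max=-5}
  after event 2 (t=14: DEC count by 12): {count=-12, max=-5}
  after event 3 (t=18: SET max = 7): {count=-12, max=7}
  after event 4 (t=26: INC total by 10): {count=-12, max=7, total=10}
  after event 5 (t=32: DEC total by 13): {count=-12, max=7, total=-3}

Answer: {count=-12, max=7, total=-3}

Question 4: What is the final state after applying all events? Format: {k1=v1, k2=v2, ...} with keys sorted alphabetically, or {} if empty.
Answer: {count=44, max=-15, total=0}

Derivation:
  after event 1 (t=4: DEC max by 5): {max=-5}
  after event 2 (t=14: DEC count by 12): {count=-12, max=-5}
  after event 3 (t=18: SET max = 7): {count=-12, max=7}
  after event 4 (t=26: INC total by 10): {count=-12, max=7, total=10}
  after event 5 (t=32: DEC total by 13): {count=-12, max=7, total=-3}
  after event 6 (t=36: SET max = 30): {count=-12, max=30, total=-3}
  after event 7 (t=41: INC total by 3): {count=-12, max=30, total=0}
  after event 8 (t=49: INC max by 2): {count=-12, max=32, total=0}
  after event 9 (t=58: SET max = -15): {count=-12, max=-15, total=0}
  after event 10 (t=59: SET count = 44): {count=44, max=-15, total=0}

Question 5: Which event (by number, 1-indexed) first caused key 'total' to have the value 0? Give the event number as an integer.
Answer: 7

Derivation:
Looking for first event where total becomes 0:
  event 4: total = 10
  event 5: total = -3
  event 6: total = -3
  event 7: total -3 -> 0  <-- first match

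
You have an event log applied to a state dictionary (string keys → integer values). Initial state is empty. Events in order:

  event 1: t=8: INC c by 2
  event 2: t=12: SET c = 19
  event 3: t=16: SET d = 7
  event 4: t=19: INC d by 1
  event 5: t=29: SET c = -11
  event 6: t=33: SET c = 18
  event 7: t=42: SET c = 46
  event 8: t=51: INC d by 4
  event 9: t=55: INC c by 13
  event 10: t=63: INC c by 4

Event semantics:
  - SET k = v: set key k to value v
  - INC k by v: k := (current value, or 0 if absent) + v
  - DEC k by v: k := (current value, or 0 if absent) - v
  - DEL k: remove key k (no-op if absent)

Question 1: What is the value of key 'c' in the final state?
Track key 'c' through all 10 events:
  event 1 (t=8: INC c by 2): c (absent) -> 2
  event 2 (t=12: SET c = 19): c 2 -> 19
  event 3 (t=16: SET d = 7): c unchanged
  event 4 (t=19: INC d by 1): c unchanged
  event 5 (t=29: SET c = -11): c 19 -> -11
  event 6 (t=33: SET c = 18): c -11 -> 18
  event 7 (t=42: SET c = 46): c 18 -> 46
  event 8 (t=51: INC d by 4): c unchanged
  event 9 (t=55: INC c by 13): c 46 -> 59
  event 10 (t=63: INC c by 4): c 59 -> 63
Final: c = 63

Answer: 63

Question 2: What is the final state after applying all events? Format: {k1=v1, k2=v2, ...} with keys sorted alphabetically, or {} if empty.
Answer: {c=63, d=12}

Derivation:
  after event 1 (t=8: INC c by 2): {c=2}
  after event 2 (t=12: SET c = 19): {c=19}
  after event 3 (t=16: SET d = 7): {c=19, d=7}
  after event 4 (t=19: INC d by 1): {c=19, d=8}
  after event 5 (t=29: SET c = -11): {c=-11, d=8}
  after event 6 (t=33: SET c = 18): {c=18, d=8}
  after event 7 (t=42: SET c = 46): {c=46, d=8}
  after event 8 (t=51: INC d by 4): {c=46, d=12}
  after event 9 (t=55: INC c by 13): {c=59, d=12}
  after event 10 (t=63: INC c by 4): {c=63, d=12}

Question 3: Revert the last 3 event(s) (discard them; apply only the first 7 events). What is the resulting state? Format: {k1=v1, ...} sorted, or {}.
Keep first 7 events (discard last 3):
  after event 1 (t=8: INC c by 2): {c=2}
  after event 2 (t=12: SET c = 19): {c=19}
  after event 3 (t=16: SET d = 7): {c=19, d=7}
  after event 4 (t=19: INC d by 1): {c=19, d=8}
  after event 5 (t=29: SET c = -11): {c=-11, d=8}
  after event 6 (t=33: SET c = 18): {c=18, d=8}
  after event 7 (t=42: SET c = 46): {c=46, d=8}

Answer: {c=46, d=8}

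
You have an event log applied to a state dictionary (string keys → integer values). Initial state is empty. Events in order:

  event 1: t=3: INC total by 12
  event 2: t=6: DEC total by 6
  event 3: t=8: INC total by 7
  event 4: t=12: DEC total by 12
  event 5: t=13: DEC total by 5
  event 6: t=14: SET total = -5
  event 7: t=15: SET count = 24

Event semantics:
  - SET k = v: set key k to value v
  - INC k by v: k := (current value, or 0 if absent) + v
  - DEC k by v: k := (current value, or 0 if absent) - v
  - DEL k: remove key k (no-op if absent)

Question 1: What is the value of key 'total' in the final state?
Answer: -5

Derivation:
Track key 'total' through all 7 events:
  event 1 (t=3: INC total by 12): total (absent) -> 12
  event 2 (t=6: DEC total by 6): total 12 -> 6
  event 3 (t=8: INC total by 7): total 6 -> 13
  event 4 (t=12: DEC total by 12): total 13 -> 1
  event 5 (t=13: DEC total by 5): total 1 -> -4
  event 6 (t=14: SET total = -5): total -4 -> -5
  event 7 (t=15: SET count = 24): total unchanged
Final: total = -5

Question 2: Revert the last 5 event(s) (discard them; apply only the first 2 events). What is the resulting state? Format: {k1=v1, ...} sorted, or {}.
Keep first 2 events (discard last 5):
  after event 1 (t=3: INC total by 12): {total=12}
  after event 2 (t=6: DEC total by 6): {total=6}

Answer: {total=6}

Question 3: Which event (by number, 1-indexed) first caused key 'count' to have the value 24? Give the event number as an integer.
Looking for first event where count becomes 24:
  event 7: count (absent) -> 24  <-- first match

Answer: 7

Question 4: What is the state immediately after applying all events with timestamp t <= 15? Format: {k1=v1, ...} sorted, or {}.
Apply events with t <= 15 (7 events):
  after event 1 (t=3: INC total by 12): {total=12}
  after event 2 (t=6: DEC total by 6): {total=6}
  after event 3 (t=8: INC total by 7): {total=13}
  after event 4 (t=12: DEC total by 12): {total=1}
  after event 5 (t=13: DEC total by 5): {total=-4}
  after event 6 (t=14: SET total = -5): {total=-5}
  after event 7 (t=15: SET count = 24): {count=24, total=-5}

Answer: {count=24, total=-5}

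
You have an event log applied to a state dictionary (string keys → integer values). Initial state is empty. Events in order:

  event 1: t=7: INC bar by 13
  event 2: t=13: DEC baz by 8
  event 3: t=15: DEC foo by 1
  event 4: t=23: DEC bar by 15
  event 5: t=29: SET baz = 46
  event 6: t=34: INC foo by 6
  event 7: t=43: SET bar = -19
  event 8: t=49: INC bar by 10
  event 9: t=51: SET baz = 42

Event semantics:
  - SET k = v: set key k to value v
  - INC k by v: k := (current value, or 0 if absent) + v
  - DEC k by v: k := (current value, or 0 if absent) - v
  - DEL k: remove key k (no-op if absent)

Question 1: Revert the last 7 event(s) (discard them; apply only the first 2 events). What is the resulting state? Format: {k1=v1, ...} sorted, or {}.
Answer: {bar=13, baz=-8}

Derivation:
Keep first 2 events (discard last 7):
  after event 1 (t=7: INC bar by 13): {bar=13}
  after event 2 (t=13: DEC baz by 8): {bar=13, baz=-8}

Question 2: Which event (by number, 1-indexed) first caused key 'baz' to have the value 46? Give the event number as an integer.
Looking for first event where baz becomes 46:
  event 2: baz = -8
  event 3: baz = -8
  event 4: baz = -8
  event 5: baz -8 -> 46  <-- first match

Answer: 5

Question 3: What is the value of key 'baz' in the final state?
Answer: 42

Derivation:
Track key 'baz' through all 9 events:
  event 1 (t=7: INC bar by 13): baz unchanged
  event 2 (t=13: DEC baz by 8): baz (absent) -> -8
  event 3 (t=15: DEC foo by 1): baz unchanged
  event 4 (t=23: DEC bar by 15): baz unchanged
  event 5 (t=29: SET baz = 46): baz -8 -> 46
  event 6 (t=34: INC foo by 6): baz unchanged
  event 7 (t=43: SET bar = -19): baz unchanged
  event 8 (t=49: INC bar by 10): baz unchanged
  event 9 (t=51: SET baz = 42): baz 46 -> 42
Final: baz = 42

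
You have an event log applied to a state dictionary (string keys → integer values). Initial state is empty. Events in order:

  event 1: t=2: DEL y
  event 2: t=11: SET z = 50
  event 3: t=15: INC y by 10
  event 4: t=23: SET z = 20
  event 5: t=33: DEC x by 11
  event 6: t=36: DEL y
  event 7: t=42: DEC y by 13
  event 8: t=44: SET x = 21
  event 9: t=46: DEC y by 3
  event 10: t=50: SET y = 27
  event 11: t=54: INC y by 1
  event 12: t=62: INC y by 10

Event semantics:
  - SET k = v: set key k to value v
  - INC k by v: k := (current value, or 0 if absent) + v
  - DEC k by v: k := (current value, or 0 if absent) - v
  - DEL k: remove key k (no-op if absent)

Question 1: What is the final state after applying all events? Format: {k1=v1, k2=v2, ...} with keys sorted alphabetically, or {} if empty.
Answer: {x=21, y=38, z=20}

Derivation:
  after event 1 (t=2: DEL y): {}
  after event 2 (t=11: SET z = 50): {z=50}
  after event 3 (t=15: INC y by 10): {y=10, z=50}
  after event 4 (t=23: SET z = 20): {y=10, z=20}
  after event 5 (t=33: DEC x by 11): {x=-11, y=10, z=20}
  after event 6 (t=36: DEL y): {x=-11, z=20}
  after event 7 (t=42: DEC y by 13): {x=-11, y=-13, z=20}
  after event 8 (t=44: SET x = 21): {x=21, y=-13, z=20}
  after event 9 (t=46: DEC y by 3): {x=21, y=-16, z=20}
  after event 10 (t=50: SET y = 27): {x=21, y=27, z=20}
  after event 11 (t=54: INC y by 1): {x=21, y=28, z=20}
  after event 12 (t=62: INC y by 10): {x=21, y=38, z=20}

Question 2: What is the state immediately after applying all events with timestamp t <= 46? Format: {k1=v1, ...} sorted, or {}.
Answer: {x=21, y=-16, z=20}

Derivation:
Apply events with t <= 46 (9 events):
  after event 1 (t=2: DEL y): {}
  after event 2 (t=11: SET z = 50): {z=50}
  after event 3 (t=15: INC y by 10): {y=10, z=50}
  after event 4 (t=23: SET z = 20): {y=10, z=20}
  after event 5 (t=33: DEC x by 11): {x=-11, y=10, z=20}
  after event 6 (t=36: DEL y): {x=-11, z=20}
  after event 7 (t=42: DEC y by 13): {x=-11, y=-13, z=20}
  after event 8 (t=44: SET x = 21): {x=21, y=-13, z=20}
  after event 9 (t=46: DEC y by 3): {x=21, y=-16, z=20}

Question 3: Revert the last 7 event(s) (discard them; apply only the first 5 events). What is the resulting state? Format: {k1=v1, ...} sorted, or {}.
Keep first 5 events (discard last 7):
  after event 1 (t=2: DEL y): {}
  after event 2 (t=11: SET z = 50): {z=50}
  after event 3 (t=15: INC y by 10): {y=10, z=50}
  after event 4 (t=23: SET z = 20): {y=10, z=20}
  after event 5 (t=33: DEC x by 11): {x=-11, y=10, z=20}

Answer: {x=-11, y=10, z=20}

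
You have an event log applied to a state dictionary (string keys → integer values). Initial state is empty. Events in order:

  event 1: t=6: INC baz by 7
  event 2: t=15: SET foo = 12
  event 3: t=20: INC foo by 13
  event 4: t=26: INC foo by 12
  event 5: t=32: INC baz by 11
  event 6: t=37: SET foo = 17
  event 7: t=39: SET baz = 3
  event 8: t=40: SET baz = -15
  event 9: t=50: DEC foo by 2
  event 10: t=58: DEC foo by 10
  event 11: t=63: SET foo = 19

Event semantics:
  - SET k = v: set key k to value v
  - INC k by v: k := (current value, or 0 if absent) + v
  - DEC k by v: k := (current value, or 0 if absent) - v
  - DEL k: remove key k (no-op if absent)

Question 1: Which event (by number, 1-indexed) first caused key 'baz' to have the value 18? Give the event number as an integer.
Looking for first event where baz becomes 18:
  event 1: baz = 7
  event 2: baz = 7
  event 3: baz = 7
  event 4: baz = 7
  event 5: baz 7 -> 18  <-- first match

Answer: 5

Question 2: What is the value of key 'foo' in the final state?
Answer: 19

Derivation:
Track key 'foo' through all 11 events:
  event 1 (t=6: INC baz by 7): foo unchanged
  event 2 (t=15: SET foo = 12): foo (absent) -> 12
  event 3 (t=20: INC foo by 13): foo 12 -> 25
  event 4 (t=26: INC foo by 12): foo 25 -> 37
  event 5 (t=32: INC baz by 11): foo unchanged
  event 6 (t=37: SET foo = 17): foo 37 -> 17
  event 7 (t=39: SET baz = 3): foo unchanged
  event 8 (t=40: SET baz = -15): foo unchanged
  event 9 (t=50: DEC foo by 2): foo 17 -> 15
  event 10 (t=58: DEC foo by 10): foo 15 -> 5
  event 11 (t=63: SET foo = 19): foo 5 -> 19
Final: foo = 19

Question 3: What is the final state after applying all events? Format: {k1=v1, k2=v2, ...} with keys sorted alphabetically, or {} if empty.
  after event 1 (t=6: INC baz by 7): {baz=7}
  after event 2 (t=15: SET foo = 12): {baz=7, foo=12}
  after event 3 (t=20: INC foo by 13): {baz=7, foo=25}
  after event 4 (t=26: INC foo by 12): {baz=7, foo=37}
  after event 5 (t=32: INC baz by 11): {baz=18, foo=37}
  after event 6 (t=37: SET foo = 17): {baz=18, foo=17}
  after event 7 (t=39: SET baz = 3): {baz=3, foo=17}
  after event 8 (t=40: SET baz = -15): {baz=-15, foo=17}
  after event 9 (t=50: DEC foo by 2): {baz=-15, foo=15}
  after event 10 (t=58: DEC foo by 10): {baz=-15, foo=5}
  after event 11 (t=63: SET foo = 19): {baz=-15, foo=19}

Answer: {baz=-15, foo=19}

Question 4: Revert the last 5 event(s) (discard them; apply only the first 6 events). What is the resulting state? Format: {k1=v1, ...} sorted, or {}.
Answer: {baz=18, foo=17}

Derivation:
Keep first 6 events (discard last 5):
  after event 1 (t=6: INC baz by 7): {baz=7}
  after event 2 (t=15: SET foo = 12): {baz=7, foo=12}
  after event 3 (t=20: INC foo by 13): {baz=7, foo=25}
  after event 4 (t=26: INC foo by 12): {baz=7, foo=37}
  after event 5 (t=32: INC baz by 11): {baz=18, foo=37}
  after event 6 (t=37: SET foo = 17): {baz=18, foo=17}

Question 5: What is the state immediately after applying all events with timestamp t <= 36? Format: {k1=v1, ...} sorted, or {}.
Answer: {baz=18, foo=37}

Derivation:
Apply events with t <= 36 (5 events):
  after event 1 (t=6: INC baz by 7): {baz=7}
  after event 2 (t=15: SET foo = 12): {baz=7, foo=12}
  after event 3 (t=20: INC foo by 13): {baz=7, foo=25}
  after event 4 (t=26: INC foo by 12): {baz=7, foo=37}
  after event 5 (t=32: INC baz by 11): {baz=18, foo=37}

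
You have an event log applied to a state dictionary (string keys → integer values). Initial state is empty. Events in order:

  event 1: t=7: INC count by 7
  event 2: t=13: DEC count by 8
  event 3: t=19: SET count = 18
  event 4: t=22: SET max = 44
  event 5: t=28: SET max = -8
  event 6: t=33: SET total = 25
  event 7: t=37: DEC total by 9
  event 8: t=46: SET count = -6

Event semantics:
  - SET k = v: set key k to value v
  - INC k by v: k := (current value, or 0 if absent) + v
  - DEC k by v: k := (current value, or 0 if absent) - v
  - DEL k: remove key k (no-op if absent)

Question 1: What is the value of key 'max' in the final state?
Answer: -8

Derivation:
Track key 'max' through all 8 events:
  event 1 (t=7: INC count by 7): max unchanged
  event 2 (t=13: DEC count by 8): max unchanged
  event 3 (t=19: SET count = 18): max unchanged
  event 4 (t=22: SET max = 44): max (absent) -> 44
  event 5 (t=28: SET max = -8): max 44 -> -8
  event 6 (t=33: SET total = 25): max unchanged
  event 7 (t=37: DEC total by 9): max unchanged
  event 8 (t=46: SET count = -6): max unchanged
Final: max = -8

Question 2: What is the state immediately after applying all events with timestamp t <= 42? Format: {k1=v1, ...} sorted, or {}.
Apply events with t <= 42 (7 events):
  after event 1 (t=7: INC count by 7): {count=7}
  after event 2 (t=13: DEC count by 8): {count=-1}
  after event 3 (t=19: SET count = 18): {count=18}
  after event 4 (t=22: SET max = 44): {count=18, max=44}
  after event 5 (t=28: SET max = -8): {count=18, max=-8}
  after event 6 (t=33: SET total = 25): {count=18, max=-8, total=25}
  after event 7 (t=37: DEC total by 9): {count=18, max=-8, total=16}

Answer: {count=18, max=-8, total=16}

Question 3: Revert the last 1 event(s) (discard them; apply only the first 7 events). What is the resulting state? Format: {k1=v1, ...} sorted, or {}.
Answer: {count=18, max=-8, total=16}

Derivation:
Keep first 7 events (discard last 1):
  after event 1 (t=7: INC count by 7): {count=7}
  after event 2 (t=13: DEC count by 8): {count=-1}
  after event 3 (t=19: SET count = 18): {count=18}
  after event 4 (t=22: SET max = 44): {count=18, max=44}
  after event 5 (t=28: SET max = -8): {count=18, max=-8}
  after event 6 (t=33: SET total = 25): {count=18, max=-8, total=25}
  after event 7 (t=37: DEC total by 9): {count=18, max=-8, total=16}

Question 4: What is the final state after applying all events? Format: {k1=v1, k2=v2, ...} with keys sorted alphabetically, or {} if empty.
Answer: {count=-6, max=-8, total=16}

Derivation:
  after event 1 (t=7: INC count by 7): {count=7}
  after event 2 (t=13: DEC count by 8): {count=-1}
  after event 3 (t=19: SET count = 18): {count=18}
  after event 4 (t=22: SET max = 44): {count=18, max=44}
  after event 5 (t=28: SET max = -8): {count=18, max=-8}
  after event 6 (t=33: SET total = 25): {count=18, max=-8, total=25}
  after event 7 (t=37: DEC total by 9): {count=18, max=-8, total=16}
  after event 8 (t=46: SET count = -6): {count=-6, max=-8, total=16}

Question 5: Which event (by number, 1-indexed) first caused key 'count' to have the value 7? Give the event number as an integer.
Looking for first event where count becomes 7:
  event 1: count (absent) -> 7  <-- first match

Answer: 1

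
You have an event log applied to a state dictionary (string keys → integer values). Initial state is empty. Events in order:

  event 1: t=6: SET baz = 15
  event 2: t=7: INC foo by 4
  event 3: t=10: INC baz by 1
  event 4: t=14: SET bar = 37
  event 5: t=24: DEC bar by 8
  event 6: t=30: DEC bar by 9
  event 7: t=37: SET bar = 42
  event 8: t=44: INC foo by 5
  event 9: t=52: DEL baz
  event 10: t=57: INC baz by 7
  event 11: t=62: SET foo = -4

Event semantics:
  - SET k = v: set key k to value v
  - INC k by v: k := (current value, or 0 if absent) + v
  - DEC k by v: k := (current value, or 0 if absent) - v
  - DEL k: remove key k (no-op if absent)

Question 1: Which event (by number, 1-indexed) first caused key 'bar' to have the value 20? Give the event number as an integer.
Looking for first event where bar becomes 20:
  event 4: bar = 37
  event 5: bar = 29
  event 6: bar 29 -> 20  <-- first match

Answer: 6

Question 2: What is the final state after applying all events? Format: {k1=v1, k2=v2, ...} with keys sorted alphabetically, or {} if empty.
  after event 1 (t=6: SET baz = 15): {baz=15}
  after event 2 (t=7: INC foo by 4): {baz=15, foo=4}
  after event 3 (t=10: INC baz by 1): {baz=16, foo=4}
  after event 4 (t=14: SET bar = 37): {bar=37, baz=16, foo=4}
  after event 5 (t=24: DEC bar by 8): {bar=29, baz=16, foo=4}
  after event 6 (t=30: DEC bar by 9): {bar=20, baz=16, foo=4}
  after event 7 (t=37: SET bar = 42): {bar=42, baz=16, foo=4}
  after event 8 (t=44: INC foo by 5): {bar=42, baz=16, foo=9}
  after event 9 (t=52: DEL baz): {bar=42, foo=9}
  after event 10 (t=57: INC baz by 7): {bar=42, baz=7, foo=9}
  after event 11 (t=62: SET foo = -4): {bar=42, baz=7, foo=-4}

Answer: {bar=42, baz=7, foo=-4}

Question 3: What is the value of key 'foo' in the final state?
Answer: -4

Derivation:
Track key 'foo' through all 11 events:
  event 1 (t=6: SET baz = 15): foo unchanged
  event 2 (t=7: INC foo by 4): foo (absent) -> 4
  event 3 (t=10: INC baz by 1): foo unchanged
  event 4 (t=14: SET bar = 37): foo unchanged
  event 5 (t=24: DEC bar by 8): foo unchanged
  event 6 (t=30: DEC bar by 9): foo unchanged
  event 7 (t=37: SET bar = 42): foo unchanged
  event 8 (t=44: INC foo by 5): foo 4 -> 9
  event 9 (t=52: DEL baz): foo unchanged
  event 10 (t=57: INC baz by 7): foo unchanged
  event 11 (t=62: SET foo = -4): foo 9 -> -4
Final: foo = -4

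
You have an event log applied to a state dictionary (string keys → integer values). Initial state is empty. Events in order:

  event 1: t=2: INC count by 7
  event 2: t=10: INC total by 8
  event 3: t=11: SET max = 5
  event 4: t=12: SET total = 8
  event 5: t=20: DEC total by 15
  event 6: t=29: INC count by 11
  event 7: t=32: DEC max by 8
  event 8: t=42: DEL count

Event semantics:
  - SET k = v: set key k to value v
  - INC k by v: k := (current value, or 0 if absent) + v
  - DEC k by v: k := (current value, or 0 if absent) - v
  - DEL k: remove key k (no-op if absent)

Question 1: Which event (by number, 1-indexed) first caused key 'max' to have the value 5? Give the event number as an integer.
Answer: 3

Derivation:
Looking for first event where max becomes 5:
  event 3: max (absent) -> 5  <-- first match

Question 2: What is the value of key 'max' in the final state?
Answer: -3

Derivation:
Track key 'max' through all 8 events:
  event 1 (t=2: INC count by 7): max unchanged
  event 2 (t=10: INC total by 8): max unchanged
  event 3 (t=11: SET max = 5): max (absent) -> 5
  event 4 (t=12: SET total = 8): max unchanged
  event 5 (t=20: DEC total by 15): max unchanged
  event 6 (t=29: INC count by 11): max unchanged
  event 7 (t=32: DEC max by 8): max 5 -> -3
  event 8 (t=42: DEL count): max unchanged
Final: max = -3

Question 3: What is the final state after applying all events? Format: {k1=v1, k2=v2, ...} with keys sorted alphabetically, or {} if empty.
Answer: {max=-3, total=-7}

Derivation:
  after event 1 (t=2: INC count by 7): {count=7}
  after event 2 (t=10: INC total by 8): {count=7, total=8}
  after event 3 (t=11: SET max = 5): {count=7, max=5, total=8}
  after event 4 (t=12: SET total = 8): {count=7, max=5, total=8}
  after event 5 (t=20: DEC total by 15): {count=7, max=5, total=-7}
  after event 6 (t=29: INC count by 11): {count=18, max=5, total=-7}
  after event 7 (t=32: DEC max by 8): {count=18, max=-3, total=-7}
  after event 8 (t=42: DEL count): {max=-3, total=-7}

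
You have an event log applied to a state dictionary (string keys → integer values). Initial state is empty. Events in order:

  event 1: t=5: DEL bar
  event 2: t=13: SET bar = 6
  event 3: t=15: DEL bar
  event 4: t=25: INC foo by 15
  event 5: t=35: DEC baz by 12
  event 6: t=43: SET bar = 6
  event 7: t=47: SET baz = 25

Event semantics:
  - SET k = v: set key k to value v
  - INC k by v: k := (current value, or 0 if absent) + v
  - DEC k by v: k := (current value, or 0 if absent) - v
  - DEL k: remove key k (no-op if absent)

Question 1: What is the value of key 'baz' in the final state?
Answer: 25

Derivation:
Track key 'baz' through all 7 events:
  event 1 (t=5: DEL bar): baz unchanged
  event 2 (t=13: SET bar = 6): baz unchanged
  event 3 (t=15: DEL bar): baz unchanged
  event 4 (t=25: INC foo by 15): baz unchanged
  event 5 (t=35: DEC baz by 12): baz (absent) -> -12
  event 6 (t=43: SET bar = 6): baz unchanged
  event 7 (t=47: SET baz = 25): baz -12 -> 25
Final: baz = 25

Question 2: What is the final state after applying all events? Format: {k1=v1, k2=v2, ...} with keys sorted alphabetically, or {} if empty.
  after event 1 (t=5: DEL bar): {}
  after event 2 (t=13: SET bar = 6): {bar=6}
  after event 3 (t=15: DEL bar): {}
  after event 4 (t=25: INC foo by 15): {foo=15}
  after event 5 (t=35: DEC baz by 12): {baz=-12, foo=15}
  after event 6 (t=43: SET bar = 6): {bar=6, baz=-12, foo=15}
  after event 7 (t=47: SET baz = 25): {bar=6, baz=25, foo=15}

Answer: {bar=6, baz=25, foo=15}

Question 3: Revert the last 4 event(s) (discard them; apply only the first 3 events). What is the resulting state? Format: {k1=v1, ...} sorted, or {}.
Keep first 3 events (discard last 4):
  after event 1 (t=5: DEL bar): {}
  after event 2 (t=13: SET bar = 6): {bar=6}
  after event 3 (t=15: DEL bar): {}

Answer: {}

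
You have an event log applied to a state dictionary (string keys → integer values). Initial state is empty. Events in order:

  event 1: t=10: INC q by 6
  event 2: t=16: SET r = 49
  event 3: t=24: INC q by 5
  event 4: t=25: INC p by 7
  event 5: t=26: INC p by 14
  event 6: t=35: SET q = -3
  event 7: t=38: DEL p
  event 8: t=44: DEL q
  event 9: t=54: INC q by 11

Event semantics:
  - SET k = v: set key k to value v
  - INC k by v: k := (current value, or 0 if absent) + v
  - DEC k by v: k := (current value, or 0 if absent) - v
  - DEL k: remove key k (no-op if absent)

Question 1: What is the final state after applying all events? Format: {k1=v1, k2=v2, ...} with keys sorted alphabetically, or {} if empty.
Answer: {q=11, r=49}

Derivation:
  after event 1 (t=10: INC q by 6): {q=6}
  after event 2 (t=16: SET r = 49): {q=6, r=49}
  after event 3 (t=24: INC q by 5): {q=11, r=49}
  after event 4 (t=25: INC p by 7): {p=7, q=11, r=49}
  after event 5 (t=26: INC p by 14): {p=21, q=11, r=49}
  after event 6 (t=35: SET q = -3): {p=21, q=-3, r=49}
  after event 7 (t=38: DEL p): {q=-3, r=49}
  after event 8 (t=44: DEL q): {r=49}
  after event 9 (t=54: INC q by 11): {q=11, r=49}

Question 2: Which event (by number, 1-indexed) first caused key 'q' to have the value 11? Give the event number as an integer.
Answer: 3

Derivation:
Looking for first event where q becomes 11:
  event 1: q = 6
  event 2: q = 6
  event 3: q 6 -> 11  <-- first match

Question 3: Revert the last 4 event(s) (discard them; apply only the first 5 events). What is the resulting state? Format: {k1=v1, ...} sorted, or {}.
Answer: {p=21, q=11, r=49}

Derivation:
Keep first 5 events (discard last 4):
  after event 1 (t=10: INC q by 6): {q=6}
  after event 2 (t=16: SET r = 49): {q=6, r=49}
  after event 3 (t=24: INC q by 5): {q=11, r=49}
  after event 4 (t=25: INC p by 7): {p=7, q=11, r=49}
  after event 5 (t=26: INC p by 14): {p=21, q=11, r=49}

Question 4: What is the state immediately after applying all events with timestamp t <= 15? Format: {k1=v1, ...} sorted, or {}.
Apply events with t <= 15 (1 events):
  after event 1 (t=10: INC q by 6): {q=6}

Answer: {q=6}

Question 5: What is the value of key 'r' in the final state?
Track key 'r' through all 9 events:
  event 1 (t=10: INC q by 6): r unchanged
  event 2 (t=16: SET r = 49): r (absent) -> 49
  event 3 (t=24: INC q by 5): r unchanged
  event 4 (t=25: INC p by 7): r unchanged
  event 5 (t=26: INC p by 14): r unchanged
  event 6 (t=35: SET q = -3): r unchanged
  event 7 (t=38: DEL p): r unchanged
  event 8 (t=44: DEL q): r unchanged
  event 9 (t=54: INC q by 11): r unchanged
Final: r = 49

Answer: 49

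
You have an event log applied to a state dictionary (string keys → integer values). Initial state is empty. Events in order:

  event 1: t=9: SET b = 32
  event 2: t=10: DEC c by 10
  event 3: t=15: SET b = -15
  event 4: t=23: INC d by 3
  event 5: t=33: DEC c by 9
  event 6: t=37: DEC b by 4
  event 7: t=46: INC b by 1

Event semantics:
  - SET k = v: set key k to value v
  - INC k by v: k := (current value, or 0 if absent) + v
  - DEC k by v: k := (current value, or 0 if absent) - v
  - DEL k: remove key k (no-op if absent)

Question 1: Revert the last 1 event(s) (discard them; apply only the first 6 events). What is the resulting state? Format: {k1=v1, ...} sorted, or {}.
Keep first 6 events (discard last 1):
  after event 1 (t=9: SET b = 32): {b=32}
  after event 2 (t=10: DEC c by 10): {b=32, c=-10}
  after event 3 (t=15: SET b = -15): {b=-15, c=-10}
  after event 4 (t=23: INC d by 3): {b=-15, c=-10, d=3}
  after event 5 (t=33: DEC c by 9): {b=-15, c=-19, d=3}
  after event 6 (t=37: DEC b by 4): {b=-19, c=-19, d=3}

Answer: {b=-19, c=-19, d=3}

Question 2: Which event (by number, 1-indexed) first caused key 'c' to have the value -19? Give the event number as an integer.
Looking for first event where c becomes -19:
  event 2: c = -10
  event 3: c = -10
  event 4: c = -10
  event 5: c -10 -> -19  <-- first match

Answer: 5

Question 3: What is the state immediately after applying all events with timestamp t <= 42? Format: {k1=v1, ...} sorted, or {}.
Answer: {b=-19, c=-19, d=3}

Derivation:
Apply events with t <= 42 (6 events):
  after event 1 (t=9: SET b = 32): {b=32}
  after event 2 (t=10: DEC c by 10): {b=32, c=-10}
  after event 3 (t=15: SET b = -15): {b=-15, c=-10}
  after event 4 (t=23: INC d by 3): {b=-15, c=-10, d=3}
  after event 5 (t=33: DEC c by 9): {b=-15, c=-19, d=3}
  after event 6 (t=37: DEC b by 4): {b=-19, c=-19, d=3}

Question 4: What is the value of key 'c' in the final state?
Answer: -19

Derivation:
Track key 'c' through all 7 events:
  event 1 (t=9: SET b = 32): c unchanged
  event 2 (t=10: DEC c by 10): c (absent) -> -10
  event 3 (t=15: SET b = -15): c unchanged
  event 4 (t=23: INC d by 3): c unchanged
  event 5 (t=33: DEC c by 9): c -10 -> -19
  event 6 (t=37: DEC b by 4): c unchanged
  event 7 (t=46: INC b by 1): c unchanged
Final: c = -19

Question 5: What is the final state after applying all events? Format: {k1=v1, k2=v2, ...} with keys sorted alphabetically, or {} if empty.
  after event 1 (t=9: SET b = 32): {b=32}
  after event 2 (t=10: DEC c by 10): {b=32, c=-10}
  after event 3 (t=15: SET b = -15): {b=-15, c=-10}
  after event 4 (t=23: INC d by 3): {b=-15, c=-10, d=3}
  after event 5 (t=33: DEC c by 9): {b=-15, c=-19, d=3}
  after event 6 (t=37: DEC b by 4): {b=-19, c=-19, d=3}
  after event 7 (t=46: INC b by 1): {b=-18, c=-19, d=3}

Answer: {b=-18, c=-19, d=3}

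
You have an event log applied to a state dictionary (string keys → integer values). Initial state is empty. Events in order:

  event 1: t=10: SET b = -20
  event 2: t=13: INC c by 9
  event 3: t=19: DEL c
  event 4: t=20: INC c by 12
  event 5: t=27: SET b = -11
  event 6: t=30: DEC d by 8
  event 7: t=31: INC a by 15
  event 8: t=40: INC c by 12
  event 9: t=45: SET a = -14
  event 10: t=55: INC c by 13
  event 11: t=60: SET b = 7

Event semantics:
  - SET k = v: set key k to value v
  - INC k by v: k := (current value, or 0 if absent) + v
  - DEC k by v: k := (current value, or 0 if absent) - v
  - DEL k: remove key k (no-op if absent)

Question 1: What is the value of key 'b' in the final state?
Track key 'b' through all 11 events:
  event 1 (t=10: SET b = -20): b (absent) -> -20
  event 2 (t=13: INC c by 9): b unchanged
  event 3 (t=19: DEL c): b unchanged
  event 4 (t=20: INC c by 12): b unchanged
  event 5 (t=27: SET b = -11): b -20 -> -11
  event 6 (t=30: DEC d by 8): b unchanged
  event 7 (t=31: INC a by 15): b unchanged
  event 8 (t=40: INC c by 12): b unchanged
  event 9 (t=45: SET a = -14): b unchanged
  event 10 (t=55: INC c by 13): b unchanged
  event 11 (t=60: SET b = 7): b -11 -> 7
Final: b = 7

Answer: 7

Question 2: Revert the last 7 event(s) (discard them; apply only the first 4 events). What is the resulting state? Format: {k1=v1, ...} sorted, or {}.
Answer: {b=-20, c=12}

Derivation:
Keep first 4 events (discard last 7):
  after event 1 (t=10: SET b = -20): {b=-20}
  after event 2 (t=13: INC c by 9): {b=-20, c=9}
  after event 3 (t=19: DEL c): {b=-20}
  after event 4 (t=20: INC c by 12): {b=-20, c=12}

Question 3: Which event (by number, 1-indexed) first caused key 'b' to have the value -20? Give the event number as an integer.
Looking for first event where b becomes -20:
  event 1: b (absent) -> -20  <-- first match

Answer: 1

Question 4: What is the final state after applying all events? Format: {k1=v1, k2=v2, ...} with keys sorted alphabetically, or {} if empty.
Answer: {a=-14, b=7, c=37, d=-8}

Derivation:
  after event 1 (t=10: SET b = -20): {b=-20}
  after event 2 (t=13: INC c by 9): {b=-20, c=9}
  after event 3 (t=19: DEL c): {b=-20}
  after event 4 (t=20: INC c by 12): {b=-20, c=12}
  after event 5 (t=27: SET b = -11): {b=-11, c=12}
  after event 6 (t=30: DEC d by 8): {b=-11, c=12, d=-8}
  after event 7 (t=31: INC a by 15): {a=15, b=-11, c=12, d=-8}
  after event 8 (t=40: INC c by 12): {a=15, b=-11, c=24, d=-8}
  after event 9 (t=45: SET a = -14): {a=-14, b=-11, c=24, d=-8}
  after event 10 (t=55: INC c by 13): {a=-14, b=-11, c=37, d=-8}
  after event 11 (t=60: SET b = 7): {a=-14, b=7, c=37, d=-8}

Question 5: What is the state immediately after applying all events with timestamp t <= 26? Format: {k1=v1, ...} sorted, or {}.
Answer: {b=-20, c=12}

Derivation:
Apply events with t <= 26 (4 events):
  after event 1 (t=10: SET b = -20): {b=-20}
  after event 2 (t=13: INC c by 9): {b=-20, c=9}
  after event 3 (t=19: DEL c): {b=-20}
  after event 4 (t=20: INC c by 12): {b=-20, c=12}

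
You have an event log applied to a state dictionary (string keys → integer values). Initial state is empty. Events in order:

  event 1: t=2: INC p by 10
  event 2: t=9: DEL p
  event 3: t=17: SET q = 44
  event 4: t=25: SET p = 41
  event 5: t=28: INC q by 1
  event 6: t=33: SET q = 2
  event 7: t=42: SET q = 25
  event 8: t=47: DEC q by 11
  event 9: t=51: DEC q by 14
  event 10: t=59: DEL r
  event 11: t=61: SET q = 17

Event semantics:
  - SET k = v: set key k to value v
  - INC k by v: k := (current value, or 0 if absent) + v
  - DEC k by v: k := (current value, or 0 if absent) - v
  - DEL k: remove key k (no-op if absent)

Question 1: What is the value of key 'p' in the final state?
Track key 'p' through all 11 events:
  event 1 (t=2: INC p by 10): p (absent) -> 10
  event 2 (t=9: DEL p): p 10 -> (absent)
  event 3 (t=17: SET q = 44): p unchanged
  event 4 (t=25: SET p = 41): p (absent) -> 41
  event 5 (t=28: INC q by 1): p unchanged
  event 6 (t=33: SET q = 2): p unchanged
  event 7 (t=42: SET q = 25): p unchanged
  event 8 (t=47: DEC q by 11): p unchanged
  event 9 (t=51: DEC q by 14): p unchanged
  event 10 (t=59: DEL r): p unchanged
  event 11 (t=61: SET q = 17): p unchanged
Final: p = 41

Answer: 41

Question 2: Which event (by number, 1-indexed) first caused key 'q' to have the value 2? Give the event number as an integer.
Looking for first event where q becomes 2:
  event 3: q = 44
  event 4: q = 44
  event 5: q = 45
  event 6: q 45 -> 2  <-- first match

Answer: 6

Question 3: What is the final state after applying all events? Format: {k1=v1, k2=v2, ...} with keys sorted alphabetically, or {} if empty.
  after event 1 (t=2: INC p by 10): {p=10}
  after event 2 (t=9: DEL p): {}
  after event 3 (t=17: SET q = 44): {q=44}
  after event 4 (t=25: SET p = 41): {p=41, q=44}
  after event 5 (t=28: INC q by 1): {p=41, q=45}
  after event 6 (t=33: SET q = 2): {p=41, q=2}
  after event 7 (t=42: SET q = 25): {p=41, q=25}
  after event 8 (t=47: DEC q by 11): {p=41, q=14}
  after event 9 (t=51: DEC q by 14): {p=41, q=0}
  after event 10 (t=59: DEL r): {p=41, q=0}
  after event 11 (t=61: SET q = 17): {p=41, q=17}

Answer: {p=41, q=17}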